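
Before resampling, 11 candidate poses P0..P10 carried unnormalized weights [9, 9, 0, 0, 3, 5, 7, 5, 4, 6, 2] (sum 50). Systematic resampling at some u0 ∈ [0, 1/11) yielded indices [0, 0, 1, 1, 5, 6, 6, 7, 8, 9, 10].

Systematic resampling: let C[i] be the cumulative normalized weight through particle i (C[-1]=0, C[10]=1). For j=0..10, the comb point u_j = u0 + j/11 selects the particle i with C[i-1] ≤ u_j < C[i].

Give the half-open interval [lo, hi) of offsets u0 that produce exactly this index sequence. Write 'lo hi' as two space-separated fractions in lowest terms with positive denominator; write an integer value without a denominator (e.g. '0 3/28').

C = [9/50, 9/25, 9/25, 9/25, 21/50, 13/25, 33/50, 19/25, 21/25, 24/25, 1]
j=0 picked index 0: u0 ∈ [0, 9/50)
j=1 picked index 0: u0 ∈ [-1/11, 49/550)
j=2 picked index 1: u0 ∈ [-1/550, 49/275)
j=3 picked index 1: u0 ∈ [-51/550, 24/275)
j=4 picked index 5: u0 ∈ [31/550, 43/275)
j=5 picked index 6: u0 ∈ [18/275, 113/550)
j=6 picked index 6: u0 ∈ [-7/275, 63/550)
j=7 picked index 7: u0 ∈ [13/550, 34/275)
j=8 picked index 8: u0 ∈ [9/275, 31/275)
j=9 picked index 9: u0 ∈ [6/275, 39/275)
j=10 picked index 10: u0 ∈ [14/275, 1/11)
intersection: [18/275, 24/275)

18/275 24/275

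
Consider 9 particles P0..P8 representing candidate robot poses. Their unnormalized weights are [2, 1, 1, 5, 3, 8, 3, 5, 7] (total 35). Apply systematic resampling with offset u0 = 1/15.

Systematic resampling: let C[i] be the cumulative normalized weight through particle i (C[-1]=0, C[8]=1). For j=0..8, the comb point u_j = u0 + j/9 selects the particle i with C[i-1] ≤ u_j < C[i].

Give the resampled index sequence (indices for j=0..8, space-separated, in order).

C = [2/35, 3/35, 4/35, 9/35, 12/35, 4/7, 23/35, 4/5, 1]
j=0: u_0=1/15 ∈ [2/35, 3/35) → index 1
j=1: u_1=8/45 ∈ [4/35, 9/35) → index 3
j=2: u_2=13/45 ∈ [9/35, 12/35) → index 4
j=3: u_3=2/5 ∈ [12/35, 4/7) → index 5
j=4: u_4=23/45 ∈ [12/35, 4/7) → index 5
j=5: u_5=28/45 ∈ [4/7, 23/35) → index 6
j=6: u_6=11/15 ∈ [23/35, 4/5) → index 7
j=7: u_7=38/45 ∈ [4/5, 1) → index 8
j=8: u_8=43/45 ∈ [4/5, 1) → index 8

1 3 4 5 5 6 7 8 8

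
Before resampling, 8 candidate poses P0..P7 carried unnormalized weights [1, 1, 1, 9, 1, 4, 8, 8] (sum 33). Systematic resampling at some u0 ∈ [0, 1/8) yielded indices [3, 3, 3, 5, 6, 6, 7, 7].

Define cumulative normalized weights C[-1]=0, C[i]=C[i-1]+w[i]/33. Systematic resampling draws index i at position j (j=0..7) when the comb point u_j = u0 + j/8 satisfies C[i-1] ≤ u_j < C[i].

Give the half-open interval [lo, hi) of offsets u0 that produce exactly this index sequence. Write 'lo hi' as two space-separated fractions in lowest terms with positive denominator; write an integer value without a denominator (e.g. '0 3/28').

C = [1/33, 2/33, 1/11, 4/11, 13/33, 17/33, 25/33, 1]
j=0 picked index 3: u0 ∈ [1/11, 4/11)
j=1 picked index 3: u0 ∈ [-3/88, 21/88)
j=2 picked index 3: u0 ∈ [-7/44, 5/44)
j=3 picked index 5: u0 ∈ [5/264, 37/264)
j=4 picked index 6: u0 ∈ [1/66, 17/66)
j=5 picked index 6: u0 ∈ [-29/264, 35/264)
j=6 picked index 7: u0 ∈ [1/132, 1/4)
j=7 picked index 7: u0 ∈ [-31/264, 1/8)
intersection: [1/11, 5/44)

1/11 5/44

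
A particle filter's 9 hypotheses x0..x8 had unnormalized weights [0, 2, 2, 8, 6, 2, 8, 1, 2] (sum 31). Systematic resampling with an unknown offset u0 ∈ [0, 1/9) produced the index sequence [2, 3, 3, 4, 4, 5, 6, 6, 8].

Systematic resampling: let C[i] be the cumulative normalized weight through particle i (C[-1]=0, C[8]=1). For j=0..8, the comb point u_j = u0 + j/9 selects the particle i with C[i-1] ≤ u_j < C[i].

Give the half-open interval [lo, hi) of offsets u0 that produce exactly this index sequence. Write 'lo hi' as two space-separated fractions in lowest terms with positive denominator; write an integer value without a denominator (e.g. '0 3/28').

C = [0, 2/31, 4/31, 12/31, 18/31, 20/31, 28/31, 29/31, 1]
j=0 picked index 2: u0 ∈ [2/31, 4/31)
j=1 picked index 3: u0 ∈ [5/279, 77/279)
j=2 picked index 3: u0 ∈ [-26/279, 46/279)
j=3 picked index 4: u0 ∈ [5/93, 23/93)
j=4 picked index 4: u0 ∈ [-16/279, 38/279)
j=5 picked index 5: u0 ∈ [7/279, 25/279)
j=6 picked index 6: u0 ∈ [-2/93, 22/93)
j=7 picked index 6: u0 ∈ [-37/279, 35/279)
j=8 picked index 8: u0 ∈ [13/279, 1/9)
intersection: [2/31, 25/279)

2/31 25/279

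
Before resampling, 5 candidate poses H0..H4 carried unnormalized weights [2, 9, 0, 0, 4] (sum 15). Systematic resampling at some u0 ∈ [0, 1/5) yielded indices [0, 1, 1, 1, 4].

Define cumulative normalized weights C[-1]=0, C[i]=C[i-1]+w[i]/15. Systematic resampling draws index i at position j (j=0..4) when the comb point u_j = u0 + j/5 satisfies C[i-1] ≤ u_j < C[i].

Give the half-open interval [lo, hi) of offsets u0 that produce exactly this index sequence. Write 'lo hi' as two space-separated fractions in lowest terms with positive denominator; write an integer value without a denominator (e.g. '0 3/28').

0 2/15

C = [2/15, 11/15, 11/15, 11/15, 1]
j=0 picked index 0: u0 ∈ [0, 2/15)
j=1 picked index 1: u0 ∈ [-1/15, 8/15)
j=2 picked index 1: u0 ∈ [-4/15, 1/3)
j=3 picked index 1: u0 ∈ [-7/15, 2/15)
j=4 picked index 4: u0 ∈ [-1/15, 1/5)
intersection: [0, 2/15)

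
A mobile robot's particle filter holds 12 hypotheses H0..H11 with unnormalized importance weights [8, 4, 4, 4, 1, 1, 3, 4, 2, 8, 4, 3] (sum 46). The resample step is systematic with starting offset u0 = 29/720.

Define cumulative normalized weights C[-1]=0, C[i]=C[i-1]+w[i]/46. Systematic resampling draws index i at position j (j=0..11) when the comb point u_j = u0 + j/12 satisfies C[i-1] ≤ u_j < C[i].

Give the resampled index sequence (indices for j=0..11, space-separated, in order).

C = [4/23, 6/23, 8/23, 10/23, 21/46, 11/23, 25/46, 29/46, 31/46, 39/46, 43/46, 1]
j=0: u_0=29/720 ∈ [0, 4/23) → index 0
j=1: u_1=89/720 ∈ [0, 4/23) → index 0
j=2: u_2=149/720 ∈ [4/23, 6/23) → index 1
j=3: u_3=209/720 ∈ [6/23, 8/23) → index 2
j=4: u_4=269/720 ∈ [8/23, 10/23) → index 3
j=5: u_5=329/720 ∈ [21/46, 11/23) → index 5
j=6: u_6=389/720 ∈ [11/23, 25/46) → index 6
j=7: u_7=449/720 ∈ [25/46, 29/46) → index 7
j=8: u_8=509/720 ∈ [31/46, 39/46) → index 9
j=9: u_9=569/720 ∈ [31/46, 39/46) → index 9
j=10: u_10=629/720 ∈ [39/46, 43/46) → index 10
j=11: u_11=689/720 ∈ [43/46, 1) → index 11

0 0 1 2 3 5 6 7 9 9 10 11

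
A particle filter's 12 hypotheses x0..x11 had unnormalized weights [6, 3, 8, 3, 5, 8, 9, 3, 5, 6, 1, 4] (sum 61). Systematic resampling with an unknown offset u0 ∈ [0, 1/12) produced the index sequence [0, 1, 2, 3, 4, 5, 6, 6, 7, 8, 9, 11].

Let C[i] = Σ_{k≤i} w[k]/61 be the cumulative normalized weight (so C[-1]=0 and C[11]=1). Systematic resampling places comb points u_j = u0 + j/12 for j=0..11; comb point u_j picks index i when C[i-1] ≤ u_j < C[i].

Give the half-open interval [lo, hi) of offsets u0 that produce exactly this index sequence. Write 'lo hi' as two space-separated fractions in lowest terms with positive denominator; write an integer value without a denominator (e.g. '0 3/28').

C = [6/61, 9/61, 17/61, 20/61, 25/61, 33/61, 42/61, 45/61, 50/61, 56/61, 57/61, 1]
j=0 picked index 0: u0 ∈ [0, 6/61)
j=1 picked index 1: u0 ∈ [11/732, 47/732)
j=2 picked index 2: u0 ∈ [-7/366, 41/366)
j=3 picked index 3: u0 ∈ [7/244, 19/244)
j=4 picked index 4: u0 ∈ [-1/183, 14/183)
j=5 picked index 5: u0 ∈ [-5/732, 91/732)
j=6 picked index 6: u0 ∈ [5/122, 23/122)
j=7 picked index 6: u0 ∈ [-31/732, 77/732)
j=8 picked index 7: u0 ∈ [4/183, 13/183)
j=9 picked index 8: u0 ∈ [-3/244, 17/244)
j=10 picked index 9: u0 ∈ [-5/366, 31/366)
j=11 picked index 11: u0 ∈ [13/732, 1/12)
intersection: [5/122, 47/732)

5/122 47/732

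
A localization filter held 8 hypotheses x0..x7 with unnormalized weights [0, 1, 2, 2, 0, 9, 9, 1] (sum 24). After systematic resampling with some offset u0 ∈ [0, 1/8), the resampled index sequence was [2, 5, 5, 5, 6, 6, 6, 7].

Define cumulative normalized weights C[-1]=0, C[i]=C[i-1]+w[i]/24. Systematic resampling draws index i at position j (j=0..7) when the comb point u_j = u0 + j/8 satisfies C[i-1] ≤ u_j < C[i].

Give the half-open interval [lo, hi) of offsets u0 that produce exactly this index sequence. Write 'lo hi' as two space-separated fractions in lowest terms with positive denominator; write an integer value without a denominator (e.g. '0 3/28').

C = [0, 1/24, 1/8, 5/24, 5/24, 7/12, 23/24, 1]
j=0 picked index 2: u0 ∈ [1/24, 1/8)
j=1 picked index 5: u0 ∈ [1/12, 11/24)
j=2 picked index 5: u0 ∈ [-1/24, 1/3)
j=3 picked index 5: u0 ∈ [-1/6, 5/24)
j=4 picked index 6: u0 ∈ [1/12, 11/24)
j=5 picked index 6: u0 ∈ [-1/24, 1/3)
j=6 picked index 6: u0 ∈ [-1/6, 5/24)
j=7 picked index 7: u0 ∈ [1/12, 1/8)
intersection: [1/12, 1/8)

1/12 1/8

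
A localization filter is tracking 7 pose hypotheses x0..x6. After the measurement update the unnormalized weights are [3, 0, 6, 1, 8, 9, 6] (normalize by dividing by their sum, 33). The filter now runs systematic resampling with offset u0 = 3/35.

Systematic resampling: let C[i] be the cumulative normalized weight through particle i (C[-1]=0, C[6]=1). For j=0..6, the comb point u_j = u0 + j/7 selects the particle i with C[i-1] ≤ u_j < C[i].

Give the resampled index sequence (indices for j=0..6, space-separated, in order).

C = [1/11, 1/11, 3/11, 10/33, 6/11, 9/11, 1]
j=0: u_0=3/35 ∈ [0, 1/11) → index 0
j=1: u_1=8/35 ∈ [1/11, 3/11) → index 2
j=2: u_2=13/35 ∈ [10/33, 6/11) → index 4
j=3: u_3=18/35 ∈ [10/33, 6/11) → index 4
j=4: u_4=23/35 ∈ [6/11, 9/11) → index 5
j=5: u_5=4/5 ∈ [6/11, 9/11) → index 5
j=6: u_6=33/35 ∈ [9/11, 1) → index 6

0 2 4 4 5 5 6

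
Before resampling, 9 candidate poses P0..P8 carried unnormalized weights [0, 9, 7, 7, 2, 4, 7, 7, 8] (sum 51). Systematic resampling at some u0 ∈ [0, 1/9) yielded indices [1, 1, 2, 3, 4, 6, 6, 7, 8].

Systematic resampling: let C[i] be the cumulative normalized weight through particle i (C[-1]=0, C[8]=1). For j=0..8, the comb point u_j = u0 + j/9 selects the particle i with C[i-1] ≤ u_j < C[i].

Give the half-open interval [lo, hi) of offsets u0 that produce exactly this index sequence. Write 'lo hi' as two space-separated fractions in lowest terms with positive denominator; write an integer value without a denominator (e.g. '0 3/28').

2/153 2/51

C = [0, 3/17, 16/51, 23/51, 25/51, 29/51, 12/17, 43/51, 1]
j=0 picked index 1: u0 ∈ [0, 3/17)
j=1 picked index 1: u0 ∈ [-1/9, 10/153)
j=2 picked index 2: u0 ∈ [-7/153, 14/153)
j=3 picked index 3: u0 ∈ [-1/51, 2/17)
j=4 picked index 4: u0 ∈ [1/153, 7/153)
j=5 picked index 6: u0 ∈ [2/153, 23/153)
j=6 picked index 6: u0 ∈ [-5/51, 2/51)
j=7 picked index 7: u0 ∈ [-11/153, 10/153)
j=8 picked index 8: u0 ∈ [-7/153, 1/9)
intersection: [2/153, 2/51)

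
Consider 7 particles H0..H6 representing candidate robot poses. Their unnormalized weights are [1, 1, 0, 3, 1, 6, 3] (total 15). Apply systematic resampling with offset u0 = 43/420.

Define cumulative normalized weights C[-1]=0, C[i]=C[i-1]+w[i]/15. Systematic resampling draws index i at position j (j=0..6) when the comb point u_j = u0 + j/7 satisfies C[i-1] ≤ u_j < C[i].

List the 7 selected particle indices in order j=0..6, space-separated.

1 3 4 5 5 6 6

C = [1/15, 2/15, 2/15, 1/3, 2/5, 4/5, 1]
j=0: u_0=43/420 ∈ [1/15, 2/15) → index 1
j=1: u_1=103/420 ∈ [2/15, 1/3) → index 3
j=2: u_2=163/420 ∈ [1/3, 2/5) → index 4
j=3: u_3=223/420 ∈ [2/5, 4/5) → index 5
j=4: u_4=283/420 ∈ [2/5, 4/5) → index 5
j=5: u_5=49/60 ∈ [4/5, 1) → index 6
j=6: u_6=403/420 ∈ [4/5, 1) → index 6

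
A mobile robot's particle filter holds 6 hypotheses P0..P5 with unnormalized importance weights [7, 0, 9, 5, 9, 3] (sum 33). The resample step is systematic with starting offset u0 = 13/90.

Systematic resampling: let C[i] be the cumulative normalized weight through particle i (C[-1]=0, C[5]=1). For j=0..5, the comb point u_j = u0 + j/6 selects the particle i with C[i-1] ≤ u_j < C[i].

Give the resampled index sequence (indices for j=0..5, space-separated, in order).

C = [7/33, 7/33, 16/33, 7/11, 10/11, 1]
j=0: u_0=13/90 ∈ [0, 7/33) → index 0
j=1: u_1=14/45 ∈ [7/33, 16/33) → index 2
j=2: u_2=43/90 ∈ [7/33, 16/33) → index 2
j=3: u_3=29/45 ∈ [7/11, 10/11) → index 4
j=4: u_4=73/90 ∈ [7/11, 10/11) → index 4
j=5: u_5=44/45 ∈ [10/11, 1) → index 5

0 2 2 4 4 5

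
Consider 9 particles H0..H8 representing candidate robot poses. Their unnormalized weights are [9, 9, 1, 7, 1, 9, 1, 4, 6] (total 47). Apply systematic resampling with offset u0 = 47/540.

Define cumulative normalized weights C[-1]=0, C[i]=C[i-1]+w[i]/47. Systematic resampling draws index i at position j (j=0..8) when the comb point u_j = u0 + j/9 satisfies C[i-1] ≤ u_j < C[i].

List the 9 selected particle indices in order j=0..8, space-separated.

C = [9/47, 18/47, 19/47, 26/47, 27/47, 36/47, 37/47, 41/47, 1]
j=0: u_0=47/540 ∈ [0, 9/47) → index 0
j=1: u_1=107/540 ∈ [9/47, 18/47) → index 1
j=2: u_2=167/540 ∈ [9/47, 18/47) → index 1
j=3: u_3=227/540 ∈ [19/47, 26/47) → index 3
j=4: u_4=287/540 ∈ [19/47, 26/47) → index 3
j=5: u_5=347/540 ∈ [27/47, 36/47) → index 5
j=6: u_6=407/540 ∈ [27/47, 36/47) → index 5
j=7: u_7=467/540 ∈ [37/47, 41/47) → index 7
j=8: u_8=527/540 ∈ [41/47, 1) → index 8

0 1 1 3 3 5 5 7 8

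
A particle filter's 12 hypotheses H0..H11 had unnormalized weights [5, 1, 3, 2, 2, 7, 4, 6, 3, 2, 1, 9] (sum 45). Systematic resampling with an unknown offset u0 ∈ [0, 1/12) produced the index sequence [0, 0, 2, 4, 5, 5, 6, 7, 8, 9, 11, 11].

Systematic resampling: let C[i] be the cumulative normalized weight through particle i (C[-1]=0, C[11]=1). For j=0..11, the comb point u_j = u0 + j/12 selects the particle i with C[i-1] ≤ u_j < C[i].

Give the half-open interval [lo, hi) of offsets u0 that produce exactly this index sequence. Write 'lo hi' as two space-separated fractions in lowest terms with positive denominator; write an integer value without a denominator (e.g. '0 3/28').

0 1/36

C = [1/9, 2/15, 1/5, 11/45, 13/45, 4/9, 8/15, 2/3, 11/15, 7/9, 4/5, 1]
j=0 picked index 0: u0 ∈ [0, 1/9)
j=1 picked index 0: u0 ∈ [-1/12, 1/36)
j=2 picked index 2: u0 ∈ [-1/30, 1/30)
j=3 picked index 4: u0 ∈ [-1/180, 7/180)
j=4 picked index 5: u0 ∈ [-2/45, 1/9)
j=5 picked index 5: u0 ∈ [-23/180, 1/36)
j=6 picked index 6: u0 ∈ [-1/18, 1/30)
j=7 picked index 7: u0 ∈ [-1/20, 1/12)
j=8 picked index 8: u0 ∈ [0, 1/15)
j=9 picked index 9: u0 ∈ [-1/60, 1/36)
j=10 picked index 11: u0 ∈ [-1/30, 1/6)
j=11 picked index 11: u0 ∈ [-7/60, 1/12)
intersection: [0, 1/36)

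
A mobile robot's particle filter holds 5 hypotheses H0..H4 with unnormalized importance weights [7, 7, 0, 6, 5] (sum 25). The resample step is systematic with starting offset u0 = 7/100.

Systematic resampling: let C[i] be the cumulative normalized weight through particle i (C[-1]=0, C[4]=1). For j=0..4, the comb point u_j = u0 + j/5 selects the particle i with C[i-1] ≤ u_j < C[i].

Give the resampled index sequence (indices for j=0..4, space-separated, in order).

C = [7/25, 14/25, 14/25, 4/5, 1]
j=0: u_0=7/100 ∈ [0, 7/25) → index 0
j=1: u_1=27/100 ∈ [0, 7/25) → index 0
j=2: u_2=47/100 ∈ [7/25, 14/25) → index 1
j=3: u_3=67/100 ∈ [14/25, 4/5) → index 3
j=4: u_4=87/100 ∈ [4/5, 1) → index 4

0 0 1 3 4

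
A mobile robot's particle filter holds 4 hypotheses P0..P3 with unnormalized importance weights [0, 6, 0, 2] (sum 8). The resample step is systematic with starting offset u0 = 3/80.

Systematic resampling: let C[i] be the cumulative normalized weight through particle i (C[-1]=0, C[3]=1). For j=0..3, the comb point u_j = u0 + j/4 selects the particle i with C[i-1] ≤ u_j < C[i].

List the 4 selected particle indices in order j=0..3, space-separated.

C = [0, 3/4, 3/4, 1]
j=0: u_0=3/80 ∈ [0, 3/4) → index 1
j=1: u_1=23/80 ∈ [0, 3/4) → index 1
j=2: u_2=43/80 ∈ [0, 3/4) → index 1
j=3: u_3=63/80 ∈ [3/4, 1) → index 3

1 1 1 3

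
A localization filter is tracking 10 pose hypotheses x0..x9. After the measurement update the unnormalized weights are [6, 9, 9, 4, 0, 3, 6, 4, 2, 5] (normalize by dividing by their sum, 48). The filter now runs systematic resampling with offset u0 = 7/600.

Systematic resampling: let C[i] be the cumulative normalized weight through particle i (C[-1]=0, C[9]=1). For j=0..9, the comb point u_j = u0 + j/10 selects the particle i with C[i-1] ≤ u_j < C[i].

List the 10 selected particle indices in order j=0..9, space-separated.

0 0 1 1 2 3 5 6 7 9

C = [1/8, 5/16, 1/2, 7/12, 7/12, 31/48, 37/48, 41/48, 43/48, 1]
j=0: u_0=7/600 ∈ [0, 1/8) → index 0
j=1: u_1=67/600 ∈ [0, 1/8) → index 0
j=2: u_2=127/600 ∈ [1/8, 5/16) → index 1
j=3: u_3=187/600 ∈ [1/8, 5/16) → index 1
j=4: u_4=247/600 ∈ [5/16, 1/2) → index 2
j=5: u_5=307/600 ∈ [1/2, 7/12) → index 3
j=6: u_6=367/600 ∈ [7/12, 31/48) → index 5
j=7: u_7=427/600 ∈ [31/48, 37/48) → index 6
j=8: u_8=487/600 ∈ [37/48, 41/48) → index 7
j=9: u_9=547/600 ∈ [43/48, 1) → index 9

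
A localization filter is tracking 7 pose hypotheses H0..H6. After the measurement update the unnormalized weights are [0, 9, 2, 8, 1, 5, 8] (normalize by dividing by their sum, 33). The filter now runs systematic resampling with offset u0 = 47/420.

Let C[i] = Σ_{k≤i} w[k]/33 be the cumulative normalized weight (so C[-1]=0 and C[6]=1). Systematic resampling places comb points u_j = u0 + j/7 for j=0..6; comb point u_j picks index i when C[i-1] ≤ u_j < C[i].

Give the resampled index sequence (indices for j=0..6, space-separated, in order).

C = [0, 3/11, 1/3, 19/33, 20/33, 25/33, 1]
j=0: u_0=47/420 ∈ [0, 3/11) → index 1
j=1: u_1=107/420 ∈ [0, 3/11) → index 1
j=2: u_2=167/420 ∈ [1/3, 19/33) → index 3
j=3: u_3=227/420 ∈ [1/3, 19/33) → index 3
j=4: u_4=41/60 ∈ [20/33, 25/33) → index 5
j=5: u_5=347/420 ∈ [25/33, 1) → index 6
j=6: u_6=407/420 ∈ [25/33, 1) → index 6

1 1 3 3 5 6 6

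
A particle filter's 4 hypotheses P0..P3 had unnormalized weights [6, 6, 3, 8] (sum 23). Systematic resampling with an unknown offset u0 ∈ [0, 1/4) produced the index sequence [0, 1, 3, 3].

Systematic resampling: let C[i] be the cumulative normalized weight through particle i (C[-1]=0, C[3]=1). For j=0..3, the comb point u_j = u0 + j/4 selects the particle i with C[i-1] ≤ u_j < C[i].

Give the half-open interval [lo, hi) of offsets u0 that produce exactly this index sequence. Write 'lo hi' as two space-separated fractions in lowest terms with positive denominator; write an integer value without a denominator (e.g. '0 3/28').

C = [6/23, 12/23, 15/23, 1]
j=0 picked index 0: u0 ∈ [0, 6/23)
j=1 picked index 1: u0 ∈ [1/92, 25/92)
j=2 picked index 3: u0 ∈ [7/46, 1/2)
j=3 picked index 3: u0 ∈ [-9/92, 1/4)
intersection: [7/46, 1/4)

7/46 1/4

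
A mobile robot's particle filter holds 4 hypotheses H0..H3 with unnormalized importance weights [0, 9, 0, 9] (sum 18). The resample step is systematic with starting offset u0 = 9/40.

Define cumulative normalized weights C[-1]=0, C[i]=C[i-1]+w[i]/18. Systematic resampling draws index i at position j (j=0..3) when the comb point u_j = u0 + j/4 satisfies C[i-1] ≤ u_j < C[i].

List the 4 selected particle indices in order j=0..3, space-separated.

1 1 3 3

C = [0, 1/2, 1/2, 1]
j=0: u_0=9/40 ∈ [0, 1/2) → index 1
j=1: u_1=19/40 ∈ [0, 1/2) → index 1
j=2: u_2=29/40 ∈ [1/2, 1) → index 3
j=3: u_3=39/40 ∈ [1/2, 1) → index 3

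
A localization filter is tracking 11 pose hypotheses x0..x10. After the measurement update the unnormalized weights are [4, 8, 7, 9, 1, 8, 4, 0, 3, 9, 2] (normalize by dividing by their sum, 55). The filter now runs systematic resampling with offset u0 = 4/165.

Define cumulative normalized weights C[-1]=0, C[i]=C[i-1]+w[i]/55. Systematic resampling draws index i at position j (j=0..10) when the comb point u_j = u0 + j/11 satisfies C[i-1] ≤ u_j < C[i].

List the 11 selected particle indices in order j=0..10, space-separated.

0 1 1 2 3 3 5 5 8 9 9

C = [4/55, 12/55, 19/55, 28/55, 29/55, 37/55, 41/55, 41/55, 4/5, 53/55, 1]
j=0: u_0=4/165 ∈ [0, 4/55) → index 0
j=1: u_1=19/165 ∈ [4/55, 12/55) → index 1
j=2: u_2=34/165 ∈ [4/55, 12/55) → index 1
j=3: u_3=49/165 ∈ [12/55, 19/55) → index 2
j=4: u_4=64/165 ∈ [19/55, 28/55) → index 3
j=5: u_5=79/165 ∈ [19/55, 28/55) → index 3
j=6: u_6=94/165 ∈ [29/55, 37/55) → index 5
j=7: u_7=109/165 ∈ [29/55, 37/55) → index 5
j=8: u_8=124/165 ∈ [41/55, 4/5) → index 8
j=9: u_9=139/165 ∈ [4/5, 53/55) → index 9
j=10: u_10=14/15 ∈ [4/5, 53/55) → index 9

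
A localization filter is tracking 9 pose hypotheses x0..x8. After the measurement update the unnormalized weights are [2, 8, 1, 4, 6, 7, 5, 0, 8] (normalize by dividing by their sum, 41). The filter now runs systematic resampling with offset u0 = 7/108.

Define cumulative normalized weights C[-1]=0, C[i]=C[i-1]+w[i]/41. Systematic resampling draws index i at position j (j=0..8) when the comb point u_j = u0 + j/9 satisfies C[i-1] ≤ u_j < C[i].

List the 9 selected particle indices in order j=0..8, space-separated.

1 1 3 4 4 5 6 8 8

C = [2/41, 10/41, 11/41, 15/41, 21/41, 28/41, 33/41, 33/41, 1]
j=0: u_0=7/108 ∈ [2/41, 10/41) → index 1
j=1: u_1=19/108 ∈ [2/41, 10/41) → index 1
j=2: u_2=31/108 ∈ [11/41, 15/41) → index 3
j=3: u_3=43/108 ∈ [15/41, 21/41) → index 4
j=4: u_4=55/108 ∈ [15/41, 21/41) → index 4
j=5: u_5=67/108 ∈ [21/41, 28/41) → index 5
j=6: u_6=79/108 ∈ [28/41, 33/41) → index 6
j=7: u_7=91/108 ∈ [33/41, 1) → index 8
j=8: u_8=103/108 ∈ [33/41, 1) → index 8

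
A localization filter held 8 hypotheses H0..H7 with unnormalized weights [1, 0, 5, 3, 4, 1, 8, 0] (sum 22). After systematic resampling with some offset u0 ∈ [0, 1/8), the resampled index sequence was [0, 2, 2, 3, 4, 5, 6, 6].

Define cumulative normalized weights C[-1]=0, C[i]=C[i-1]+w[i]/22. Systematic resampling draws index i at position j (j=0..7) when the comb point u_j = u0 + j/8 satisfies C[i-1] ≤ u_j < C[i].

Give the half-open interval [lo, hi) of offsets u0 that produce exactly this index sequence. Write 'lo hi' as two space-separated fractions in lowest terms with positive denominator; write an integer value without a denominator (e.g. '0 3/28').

0 1/88

C = [1/22, 1/22, 3/11, 9/22, 13/22, 7/11, 1, 1]
j=0 picked index 0: u0 ∈ [0, 1/22)
j=1 picked index 2: u0 ∈ [-7/88, 13/88)
j=2 picked index 2: u0 ∈ [-9/44, 1/44)
j=3 picked index 3: u0 ∈ [-9/88, 3/88)
j=4 picked index 4: u0 ∈ [-1/11, 1/11)
j=5 picked index 5: u0 ∈ [-3/88, 1/88)
j=6 picked index 6: u0 ∈ [-5/44, 1/4)
j=7 picked index 6: u0 ∈ [-21/88, 1/8)
intersection: [0, 1/88)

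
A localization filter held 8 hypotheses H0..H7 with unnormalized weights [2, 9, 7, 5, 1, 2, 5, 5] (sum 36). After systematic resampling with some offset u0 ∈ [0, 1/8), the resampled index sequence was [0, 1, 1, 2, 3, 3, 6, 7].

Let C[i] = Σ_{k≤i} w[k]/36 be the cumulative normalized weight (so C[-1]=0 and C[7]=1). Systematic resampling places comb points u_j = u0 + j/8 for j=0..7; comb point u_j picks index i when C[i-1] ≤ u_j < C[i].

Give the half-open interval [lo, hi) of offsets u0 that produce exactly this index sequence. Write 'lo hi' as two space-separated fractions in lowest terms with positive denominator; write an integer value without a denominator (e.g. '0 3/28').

C = [1/18, 11/36, 1/2, 23/36, 2/3, 13/18, 31/36, 1]
j=0 picked index 0: u0 ∈ [0, 1/18)
j=1 picked index 1: u0 ∈ [-5/72, 13/72)
j=2 picked index 1: u0 ∈ [-7/36, 1/18)
j=3 picked index 2: u0 ∈ [-5/72, 1/8)
j=4 picked index 3: u0 ∈ [0, 5/36)
j=5 picked index 3: u0 ∈ [-1/8, 1/72)
j=6 picked index 6: u0 ∈ [-1/36, 1/9)
j=7 picked index 7: u0 ∈ [-1/72, 1/8)
intersection: [0, 1/72)

0 1/72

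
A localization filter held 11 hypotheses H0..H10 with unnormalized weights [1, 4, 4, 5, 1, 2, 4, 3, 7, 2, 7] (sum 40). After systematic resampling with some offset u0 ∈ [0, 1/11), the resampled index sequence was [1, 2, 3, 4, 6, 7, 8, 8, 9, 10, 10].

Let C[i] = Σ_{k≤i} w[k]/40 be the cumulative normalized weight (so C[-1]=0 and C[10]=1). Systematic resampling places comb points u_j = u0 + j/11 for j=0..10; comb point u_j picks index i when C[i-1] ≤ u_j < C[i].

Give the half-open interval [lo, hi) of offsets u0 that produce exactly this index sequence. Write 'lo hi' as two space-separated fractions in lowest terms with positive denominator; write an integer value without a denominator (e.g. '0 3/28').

C = [1/40, 1/8, 9/40, 7/20, 3/8, 17/40, 21/40, 3/5, 31/40, 33/40, 1]
j=0 picked index 1: u0 ∈ [1/40, 1/8)
j=1 picked index 2: u0 ∈ [3/88, 59/440)
j=2 picked index 3: u0 ∈ [19/440, 37/220)
j=3 picked index 4: u0 ∈ [17/220, 9/88)
j=4 picked index 6: u0 ∈ [27/440, 71/440)
j=5 picked index 7: u0 ∈ [31/440, 8/55)
j=6 picked index 8: u0 ∈ [3/55, 101/440)
j=7 picked index 8: u0 ∈ [-2/55, 61/440)
j=8 picked index 9: u0 ∈ [21/440, 43/440)
j=9 picked index 10: u0 ∈ [3/440, 2/11)
j=10 picked index 10: u0 ∈ [-37/440, 1/11)
intersection: [17/220, 1/11)

17/220 1/11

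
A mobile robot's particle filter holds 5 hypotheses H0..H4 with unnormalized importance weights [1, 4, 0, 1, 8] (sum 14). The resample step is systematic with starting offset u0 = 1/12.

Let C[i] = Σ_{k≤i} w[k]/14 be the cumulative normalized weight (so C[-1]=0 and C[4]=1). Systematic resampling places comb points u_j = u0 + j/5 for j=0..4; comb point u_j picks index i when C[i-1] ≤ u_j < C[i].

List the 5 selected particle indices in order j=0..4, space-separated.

C = [1/14, 5/14, 5/14, 3/7, 1]
j=0: u_0=1/12 ∈ [1/14, 5/14) → index 1
j=1: u_1=17/60 ∈ [1/14, 5/14) → index 1
j=2: u_2=29/60 ∈ [3/7, 1) → index 4
j=3: u_3=41/60 ∈ [3/7, 1) → index 4
j=4: u_4=53/60 ∈ [3/7, 1) → index 4

1 1 4 4 4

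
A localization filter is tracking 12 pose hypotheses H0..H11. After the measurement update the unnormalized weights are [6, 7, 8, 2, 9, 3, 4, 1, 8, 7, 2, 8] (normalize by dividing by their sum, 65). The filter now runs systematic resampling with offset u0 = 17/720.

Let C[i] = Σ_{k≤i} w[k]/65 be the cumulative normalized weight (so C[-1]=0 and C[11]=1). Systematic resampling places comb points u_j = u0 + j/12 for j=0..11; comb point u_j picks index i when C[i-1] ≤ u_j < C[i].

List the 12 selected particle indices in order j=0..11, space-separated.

0 1 1 2 4 4 5 7 8 9 10 11

C = [6/65, 1/5, 21/65, 23/65, 32/65, 7/13, 3/5, 8/13, 48/65, 11/13, 57/65, 1]
j=0: u_0=17/720 ∈ [0, 6/65) → index 0
j=1: u_1=77/720 ∈ [6/65, 1/5) → index 1
j=2: u_2=137/720 ∈ [6/65, 1/5) → index 1
j=3: u_3=197/720 ∈ [1/5, 21/65) → index 2
j=4: u_4=257/720 ∈ [23/65, 32/65) → index 4
j=5: u_5=317/720 ∈ [23/65, 32/65) → index 4
j=6: u_6=377/720 ∈ [32/65, 7/13) → index 5
j=7: u_7=437/720 ∈ [3/5, 8/13) → index 7
j=8: u_8=497/720 ∈ [8/13, 48/65) → index 8
j=9: u_9=557/720 ∈ [48/65, 11/13) → index 9
j=10: u_10=617/720 ∈ [11/13, 57/65) → index 10
j=11: u_11=677/720 ∈ [57/65, 1) → index 11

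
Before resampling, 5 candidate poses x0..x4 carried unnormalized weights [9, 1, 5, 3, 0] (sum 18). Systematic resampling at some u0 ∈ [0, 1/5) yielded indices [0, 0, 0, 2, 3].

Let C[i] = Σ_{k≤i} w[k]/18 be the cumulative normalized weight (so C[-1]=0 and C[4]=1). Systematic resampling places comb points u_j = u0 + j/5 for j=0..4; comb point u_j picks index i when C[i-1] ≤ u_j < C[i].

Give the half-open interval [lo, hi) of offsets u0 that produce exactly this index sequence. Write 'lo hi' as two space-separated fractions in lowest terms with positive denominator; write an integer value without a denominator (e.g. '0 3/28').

C = [1/2, 5/9, 5/6, 1, 1]
j=0 picked index 0: u0 ∈ [0, 1/2)
j=1 picked index 0: u0 ∈ [-1/5, 3/10)
j=2 picked index 0: u0 ∈ [-2/5, 1/10)
j=3 picked index 2: u0 ∈ [-2/45, 7/30)
j=4 picked index 3: u0 ∈ [1/30, 1/5)
intersection: [1/30, 1/10)

1/30 1/10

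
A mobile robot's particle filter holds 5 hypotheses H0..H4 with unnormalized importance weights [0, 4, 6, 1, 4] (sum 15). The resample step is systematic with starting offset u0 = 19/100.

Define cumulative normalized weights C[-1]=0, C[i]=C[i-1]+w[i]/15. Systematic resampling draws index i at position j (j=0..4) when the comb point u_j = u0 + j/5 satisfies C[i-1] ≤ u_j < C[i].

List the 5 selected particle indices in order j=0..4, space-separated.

1 2 2 4 4

C = [0, 4/15, 2/3, 11/15, 1]
j=0: u_0=19/100 ∈ [0, 4/15) → index 1
j=1: u_1=39/100 ∈ [4/15, 2/3) → index 2
j=2: u_2=59/100 ∈ [4/15, 2/3) → index 2
j=3: u_3=79/100 ∈ [11/15, 1) → index 4
j=4: u_4=99/100 ∈ [11/15, 1) → index 4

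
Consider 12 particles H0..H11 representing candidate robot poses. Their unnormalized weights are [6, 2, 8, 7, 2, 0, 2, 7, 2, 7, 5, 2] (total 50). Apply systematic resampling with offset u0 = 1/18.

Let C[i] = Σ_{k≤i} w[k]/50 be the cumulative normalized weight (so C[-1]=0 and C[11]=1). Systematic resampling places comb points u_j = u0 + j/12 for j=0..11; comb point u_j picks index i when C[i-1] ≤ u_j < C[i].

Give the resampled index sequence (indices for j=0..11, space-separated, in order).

C = [3/25, 4/25, 8/25, 23/50, 1/2, 1/2, 27/50, 17/25, 18/25, 43/50, 24/25, 1]
j=0: u_0=1/18 ∈ [0, 3/25) → index 0
j=1: u_1=5/36 ∈ [3/25, 4/25) → index 1
j=2: u_2=2/9 ∈ [4/25, 8/25) → index 2
j=3: u_3=11/36 ∈ [4/25, 8/25) → index 2
j=4: u_4=7/18 ∈ [8/25, 23/50) → index 3
j=5: u_5=17/36 ∈ [23/50, 1/2) → index 4
j=6: u_6=5/9 ∈ [27/50, 17/25) → index 7
j=7: u_7=23/36 ∈ [27/50, 17/25) → index 7
j=8: u_8=13/18 ∈ [18/25, 43/50) → index 9
j=9: u_9=29/36 ∈ [18/25, 43/50) → index 9
j=10: u_10=8/9 ∈ [43/50, 24/25) → index 10
j=11: u_11=35/36 ∈ [24/25, 1) → index 11

0 1 2 2 3 4 7 7 9 9 10 11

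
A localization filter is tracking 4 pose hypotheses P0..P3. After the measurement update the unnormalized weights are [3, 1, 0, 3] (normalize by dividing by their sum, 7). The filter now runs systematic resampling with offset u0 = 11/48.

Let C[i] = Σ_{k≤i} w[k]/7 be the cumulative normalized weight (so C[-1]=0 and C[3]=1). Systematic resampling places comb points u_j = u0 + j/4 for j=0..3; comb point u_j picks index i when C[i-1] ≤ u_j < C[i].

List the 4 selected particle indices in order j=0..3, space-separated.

0 1 3 3

C = [3/7, 4/7, 4/7, 1]
j=0: u_0=11/48 ∈ [0, 3/7) → index 0
j=1: u_1=23/48 ∈ [3/7, 4/7) → index 1
j=2: u_2=35/48 ∈ [4/7, 1) → index 3
j=3: u_3=47/48 ∈ [4/7, 1) → index 3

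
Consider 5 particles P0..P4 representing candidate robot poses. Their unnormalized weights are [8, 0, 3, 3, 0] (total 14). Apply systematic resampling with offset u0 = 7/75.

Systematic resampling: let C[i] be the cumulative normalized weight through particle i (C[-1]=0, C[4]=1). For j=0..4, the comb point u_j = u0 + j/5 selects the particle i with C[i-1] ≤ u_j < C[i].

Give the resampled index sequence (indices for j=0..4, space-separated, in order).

0 0 0 2 3

C = [4/7, 4/7, 11/14, 1, 1]
j=0: u_0=7/75 ∈ [0, 4/7) → index 0
j=1: u_1=22/75 ∈ [0, 4/7) → index 0
j=2: u_2=37/75 ∈ [0, 4/7) → index 0
j=3: u_3=52/75 ∈ [4/7, 11/14) → index 2
j=4: u_4=67/75 ∈ [11/14, 1) → index 3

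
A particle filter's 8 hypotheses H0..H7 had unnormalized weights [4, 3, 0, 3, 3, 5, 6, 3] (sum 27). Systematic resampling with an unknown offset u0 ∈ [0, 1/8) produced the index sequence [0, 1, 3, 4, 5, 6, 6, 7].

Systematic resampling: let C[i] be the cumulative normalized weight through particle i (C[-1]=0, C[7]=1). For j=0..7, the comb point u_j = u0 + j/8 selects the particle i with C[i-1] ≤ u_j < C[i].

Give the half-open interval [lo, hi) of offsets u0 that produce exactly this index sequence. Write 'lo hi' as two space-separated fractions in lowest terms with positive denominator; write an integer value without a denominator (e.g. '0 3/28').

1/24 23/216

C = [4/27, 7/27, 7/27, 10/27, 13/27, 2/3, 8/9, 1]
j=0 picked index 0: u0 ∈ [0, 4/27)
j=1 picked index 1: u0 ∈ [5/216, 29/216)
j=2 picked index 3: u0 ∈ [1/108, 13/108)
j=3 picked index 4: u0 ∈ [-1/216, 23/216)
j=4 picked index 5: u0 ∈ [-1/54, 1/6)
j=5 picked index 6: u0 ∈ [1/24, 19/72)
j=6 picked index 6: u0 ∈ [-1/12, 5/36)
j=7 picked index 7: u0 ∈ [1/72, 1/8)
intersection: [1/24, 23/216)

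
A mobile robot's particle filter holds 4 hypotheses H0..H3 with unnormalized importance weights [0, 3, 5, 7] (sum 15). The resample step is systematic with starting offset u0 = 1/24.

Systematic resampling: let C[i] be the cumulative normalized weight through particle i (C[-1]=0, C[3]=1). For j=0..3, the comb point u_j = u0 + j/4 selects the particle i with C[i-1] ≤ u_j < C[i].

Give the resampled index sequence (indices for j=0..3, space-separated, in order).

1 2 3 3

C = [0, 1/5, 8/15, 1]
j=0: u_0=1/24 ∈ [0, 1/5) → index 1
j=1: u_1=7/24 ∈ [1/5, 8/15) → index 2
j=2: u_2=13/24 ∈ [8/15, 1) → index 3
j=3: u_3=19/24 ∈ [8/15, 1) → index 3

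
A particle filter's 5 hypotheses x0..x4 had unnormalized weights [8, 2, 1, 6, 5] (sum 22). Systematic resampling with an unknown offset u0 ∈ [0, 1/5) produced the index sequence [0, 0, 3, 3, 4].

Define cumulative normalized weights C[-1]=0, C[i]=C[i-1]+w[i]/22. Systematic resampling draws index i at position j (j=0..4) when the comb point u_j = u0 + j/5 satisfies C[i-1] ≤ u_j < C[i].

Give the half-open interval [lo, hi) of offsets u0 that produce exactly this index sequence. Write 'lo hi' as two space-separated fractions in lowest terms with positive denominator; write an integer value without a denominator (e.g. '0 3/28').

1/10 9/55

C = [4/11, 5/11, 1/2, 17/22, 1]
j=0 picked index 0: u0 ∈ [0, 4/11)
j=1 picked index 0: u0 ∈ [-1/5, 9/55)
j=2 picked index 3: u0 ∈ [1/10, 41/110)
j=3 picked index 3: u0 ∈ [-1/10, 19/110)
j=4 picked index 4: u0 ∈ [-3/110, 1/5)
intersection: [1/10, 9/55)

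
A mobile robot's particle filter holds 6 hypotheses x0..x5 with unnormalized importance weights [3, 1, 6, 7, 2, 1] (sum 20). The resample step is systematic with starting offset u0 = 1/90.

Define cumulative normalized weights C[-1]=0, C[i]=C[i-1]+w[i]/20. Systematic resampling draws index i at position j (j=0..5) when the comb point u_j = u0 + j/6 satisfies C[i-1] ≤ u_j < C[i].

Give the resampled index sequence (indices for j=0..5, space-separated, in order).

C = [3/20, 1/5, 1/2, 17/20, 19/20, 1]
j=0: u_0=1/90 ∈ [0, 3/20) → index 0
j=1: u_1=8/45 ∈ [3/20, 1/5) → index 1
j=2: u_2=31/90 ∈ [1/5, 1/2) → index 2
j=3: u_3=23/45 ∈ [1/2, 17/20) → index 3
j=4: u_4=61/90 ∈ [1/2, 17/20) → index 3
j=5: u_5=38/45 ∈ [1/2, 17/20) → index 3

0 1 2 3 3 3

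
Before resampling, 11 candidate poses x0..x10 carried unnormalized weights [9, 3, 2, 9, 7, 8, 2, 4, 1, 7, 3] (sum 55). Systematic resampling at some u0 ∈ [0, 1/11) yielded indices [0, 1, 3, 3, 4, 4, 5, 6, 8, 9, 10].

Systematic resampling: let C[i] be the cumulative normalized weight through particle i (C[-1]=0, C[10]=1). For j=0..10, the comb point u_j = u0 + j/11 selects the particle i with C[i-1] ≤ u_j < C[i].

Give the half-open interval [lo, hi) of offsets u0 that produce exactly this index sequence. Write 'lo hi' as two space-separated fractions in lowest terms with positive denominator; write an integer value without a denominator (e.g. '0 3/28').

4/55 1/11

C = [9/55, 12/55, 14/55, 23/55, 6/11, 38/55, 8/11, 4/5, 9/11, 52/55, 1]
j=0 picked index 0: u0 ∈ [0, 9/55)
j=1 picked index 1: u0 ∈ [4/55, 7/55)
j=2 picked index 3: u0 ∈ [4/55, 13/55)
j=3 picked index 3: u0 ∈ [-1/55, 8/55)
j=4 picked index 4: u0 ∈ [3/55, 2/11)
j=5 picked index 4: u0 ∈ [-2/55, 1/11)
j=6 picked index 5: u0 ∈ [0, 8/55)
j=7 picked index 6: u0 ∈ [3/55, 1/11)
j=8 picked index 8: u0 ∈ [4/55, 1/11)
j=9 picked index 9: u0 ∈ [0, 7/55)
j=10 picked index 10: u0 ∈ [2/55, 1/11)
intersection: [4/55, 1/11)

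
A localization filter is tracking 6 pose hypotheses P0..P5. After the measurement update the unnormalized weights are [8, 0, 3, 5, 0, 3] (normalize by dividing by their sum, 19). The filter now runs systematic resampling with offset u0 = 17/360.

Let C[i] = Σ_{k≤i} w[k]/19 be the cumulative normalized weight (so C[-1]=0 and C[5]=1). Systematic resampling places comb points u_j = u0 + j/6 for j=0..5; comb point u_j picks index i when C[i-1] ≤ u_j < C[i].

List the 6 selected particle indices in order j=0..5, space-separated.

C = [8/19, 8/19, 11/19, 16/19, 16/19, 1]
j=0: u_0=17/360 ∈ [0, 8/19) → index 0
j=1: u_1=77/360 ∈ [0, 8/19) → index 0
j=2: u_2=137/360 ∈ [0, 8/19) → index 0
j=3: u_3=197/360 ∈ [8/19, 11/19) → index 2
j=4: u_4=257/360 ∈ [11/19, 16/19) → index 3
j=5: u_5=317/360 ∈ [16/19, 1) → index 5

0 0 0 2 3 5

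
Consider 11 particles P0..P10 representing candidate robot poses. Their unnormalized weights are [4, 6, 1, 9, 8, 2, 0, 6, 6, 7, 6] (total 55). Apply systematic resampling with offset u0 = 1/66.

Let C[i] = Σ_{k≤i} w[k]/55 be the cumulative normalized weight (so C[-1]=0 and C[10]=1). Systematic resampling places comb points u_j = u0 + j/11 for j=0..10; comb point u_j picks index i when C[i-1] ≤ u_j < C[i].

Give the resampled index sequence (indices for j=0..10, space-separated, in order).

C = [4/55, 2/11, 1/5, 4/11, 28/55, 6/11, 6/11, 36/55, 42/55, 49/55, 1]
j=0: u_0=1/66 ∈ [0, 4/55) → index 0
j=1: u_1=7/66 ∈ [4/55, 2/11) → index 1
j=2: u_2=13/66 ∈ [2/11, 1/5) → index 2
j=3: u_3=19/66 ∈ [1/5, 4/11) → index 3
j=4: u_4=25/66 ∈ [4/11, 28/55) → index 4
j=5: u_5=31/66 ∈ [4/11, 28/55) → index 4
j=6: u_6=37/66 ∈ [6/11, 36/55) → index 7
j=7: u_7=43/66 ∈ [6/11, 36/55) → index 7
j=8: u_8=49/66 ∈ [36/55, 42/55) → index 8
j=9: u_9=5/6 ∈ [42/55, 49/55) → index 9
j=10: u_10=61/66 ∈ [49/55, 1) → index 10

0 1 2 3 4 4 7 7 8 9 10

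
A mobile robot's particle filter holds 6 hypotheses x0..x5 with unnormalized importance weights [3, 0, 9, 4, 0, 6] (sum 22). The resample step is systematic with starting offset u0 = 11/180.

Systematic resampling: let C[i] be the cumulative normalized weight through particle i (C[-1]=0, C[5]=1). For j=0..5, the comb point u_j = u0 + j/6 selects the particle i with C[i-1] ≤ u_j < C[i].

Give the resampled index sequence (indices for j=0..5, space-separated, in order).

0 2 2 3 5 5

C = [3/22, 3/22, 6/11, 8/11, 8/11, 1]
j=0: u_0=11/180 ∈ [0, 3/22) → index 0
j=1: u_1=41/180 ∈ [3/22, 6/11) → index 2
j=2: u_2=71/180 ∈ [3/22, 6/11) → index 2
j=3: u_3=101/180 ∈ [6/11, 8/11) → index 3
j=4: u_4=131/180 ∈ [8/11, 1) → index 5
j=5: u_5=161/180 ∈ [8/11, 1) → index 5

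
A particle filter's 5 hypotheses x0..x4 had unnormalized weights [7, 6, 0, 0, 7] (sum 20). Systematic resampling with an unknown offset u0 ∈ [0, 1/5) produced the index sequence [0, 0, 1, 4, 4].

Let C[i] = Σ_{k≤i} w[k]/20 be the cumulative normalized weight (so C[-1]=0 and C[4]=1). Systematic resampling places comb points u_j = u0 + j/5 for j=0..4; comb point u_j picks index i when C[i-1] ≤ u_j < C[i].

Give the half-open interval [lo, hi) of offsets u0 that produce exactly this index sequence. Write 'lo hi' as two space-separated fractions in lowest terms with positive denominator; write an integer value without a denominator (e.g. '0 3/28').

C = [7/20, 13/20, 13/20, 13/20, 1]
j=0 picked index 0: u0 ∈ [0, 7/20)
j=1 picked index 0: u0 ∈ [-1/5, 3/20)
j=2 picked index 1: u0 ∈ [-1/20, 1/4)
j=3 picked index 4: u0 ∈ [1/20, 2/5)
j=4 picked index 4: u0 ∈ [-3/20, 1/5)
intersection: [1/20, 3/20)

1/20 3/20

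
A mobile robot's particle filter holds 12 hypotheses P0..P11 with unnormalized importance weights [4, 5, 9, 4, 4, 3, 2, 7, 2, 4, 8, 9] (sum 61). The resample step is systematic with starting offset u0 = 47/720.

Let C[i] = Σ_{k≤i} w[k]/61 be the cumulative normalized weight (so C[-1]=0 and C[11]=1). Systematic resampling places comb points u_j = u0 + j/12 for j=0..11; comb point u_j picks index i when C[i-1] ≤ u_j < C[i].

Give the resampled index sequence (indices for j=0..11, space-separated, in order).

C = [4/61, 9/61, 18/61, 22/61, 26/61, 29/61, 31/61, 38/61, 40/61, 44/61, 52/61, 1]
j=0: u_0=47/720 ∈ [0, 4/61) → index 0
j=1: u_1=107/720 ∈ [9/61, 18/61) → index 2
j=2: u_2=167/720 ∈ [9/61, 18/61) → index 2
j=3: u_3=227/720 ∈ [18/61, 22/61) → index 3
j=4: u_4=287/720 ∈ [22/61, 26/61) → index 4
j=5: u_5=347/720 ∈ [29/61, 31/61) → index 6
j=6: u_6=407/720 ∈ [31/61, 38/61) → index 7
j=7: u_7=467/720 ∈ [38/61, 40/61) → index 8
j=8: u_8=527/720 ∈ [44/61, 52/61) → index 10
j=9: u_9=587/720 ∈ [44/61, 52/61) → index 10
j=10: u_10=647/720 ∈ [52/61, 1) → index 11
j=11: u_11=707/720 ∈ [52/61, 1) → index 11

0 2 2 3 4 6 7 8 10 10 11 11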